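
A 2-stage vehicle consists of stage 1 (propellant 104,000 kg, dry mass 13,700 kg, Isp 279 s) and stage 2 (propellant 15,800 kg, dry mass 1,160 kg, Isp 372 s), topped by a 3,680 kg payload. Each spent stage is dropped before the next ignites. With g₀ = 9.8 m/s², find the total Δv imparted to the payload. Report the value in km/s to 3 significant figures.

Δv ≈ 9.10 km/s

Ignition mass of stage 1 = 104,000+13,700 + 15,800+1,160 + 3,680 = 138,340 kg.
Stage 1: m₀ = 138,340 kg, m_f = 138,340 − 104,000 = 34,340 kg; Δv = 279×9.8×ln(4.029) = 2734.2×1.3934 ≈ 3810 m/s.
Stage 2: m₀ = 20,640 kg, m_f = 20,640 − 15,800 = 4,840 kg; Δv = 372×9.8×ln(4.264) = 3645.6×1.4503 ≈ 5287 m/s.
Total Δv = 3810 + 5287 = 9097 m/s.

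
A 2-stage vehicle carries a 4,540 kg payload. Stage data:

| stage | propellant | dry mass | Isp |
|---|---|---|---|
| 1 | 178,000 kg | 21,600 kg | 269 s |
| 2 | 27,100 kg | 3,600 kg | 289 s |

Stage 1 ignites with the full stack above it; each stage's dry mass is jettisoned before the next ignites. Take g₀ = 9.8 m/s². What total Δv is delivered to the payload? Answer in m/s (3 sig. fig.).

Ignition mass of stage 1 = 178,000+21,600 + 27,100+3,600 + 4,540 = 234,840 kg.
Stage 1: m₀ = 234,840 kg, m_f = 234,840 − 178,000 = 56,840 kg; Δv = 269×9.8×ln(4.132) = 2636.2×1.4187 ≈ 3740 m/s.
Stage 2: m₀ = 35,240 kg, m_f = 35,240 − 27,100 = 8,140 kg; Δv = 289×9.8×ln(4.329) = 2832.2×1.4654 ≈ 4150 m/s.
Total Δv = 3740 + 4150 = 7890 m/s.

Δv ≈ 7890 m/s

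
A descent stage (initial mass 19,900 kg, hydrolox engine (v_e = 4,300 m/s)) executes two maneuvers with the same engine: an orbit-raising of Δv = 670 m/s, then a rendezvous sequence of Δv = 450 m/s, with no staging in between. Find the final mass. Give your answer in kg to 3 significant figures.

After the first burn: m = 19900 × exp(−670/4300.0) = 19900 × 0.85572 = 17,028.8 kg.
After the second burn: m = 17,028.8 × exp(−450/4300.0) = 17,028.8 × 0.90064 = 15,336.8 kg.

final mass ≈ 15300 kg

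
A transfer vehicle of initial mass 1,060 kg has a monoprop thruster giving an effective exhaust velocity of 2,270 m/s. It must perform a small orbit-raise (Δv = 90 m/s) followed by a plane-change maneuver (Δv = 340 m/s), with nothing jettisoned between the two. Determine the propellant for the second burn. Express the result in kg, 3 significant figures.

propellant for the second burn ≈ 142 kg

After the first burn: m = 1060 × exp(−90/2270.0) = 1060 × 0.96113 = 1,018.8 kg.
After the second burn: m = 1,018.8 × exp(−340/2270.0) = 1,018.8 × 0.86090 = 877.085 kg.
Second-burn propellant = 1,018.8 − 877.085 = 141.715 kg.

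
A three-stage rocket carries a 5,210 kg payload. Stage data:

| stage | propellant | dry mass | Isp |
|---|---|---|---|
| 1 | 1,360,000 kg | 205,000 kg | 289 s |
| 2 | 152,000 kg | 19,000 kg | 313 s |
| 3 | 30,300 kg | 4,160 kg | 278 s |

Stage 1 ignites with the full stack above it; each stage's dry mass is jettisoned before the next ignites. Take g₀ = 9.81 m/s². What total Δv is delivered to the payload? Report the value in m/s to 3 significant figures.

Δv ≈ 12000 m/s

Ignition mass of stage 1 = 1,360,000+205,000 + 152,000+19,000 + 30,300+4,160 + 5,210 = 1,775,670 kg.
Stage 1: m₀ = 1,775,670 kg, m_f = 1,775,670 − 1,360,000 = 415,670 kg; Δv = 289×9.81×ln(4.272) = 2835.1×1.4520 ≈ 4117 m/s.
Stage 2: m₀ = 210,670 kg, m_f = 210,670 − 152,000 = 58,670 kg; Δv = 313×9.81×ln(3.591) = 3070.5×1.2784 ≈ 3925 m/s.
Stage 3: m₀ = 39,670 kg, m_f = 39,670 − 30,300 = 9,370 kg; Δv = 278×9.81×ln(4.234) = 2727.2×1.4431 ≈ 3936 m/s.
Total Δv = 4117 + 3925 + 3936 = 11978 m/s.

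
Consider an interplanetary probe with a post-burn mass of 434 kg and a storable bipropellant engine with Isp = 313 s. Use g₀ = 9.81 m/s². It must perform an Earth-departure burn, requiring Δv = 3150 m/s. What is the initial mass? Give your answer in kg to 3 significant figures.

v_e = Isp · g₀ = 313 × 9.81 = 3070.5 m/s.
m₀/m_f = exp(Δv / v_e) = exp(3150 / 3070.5) = exp(1.0259) = 2.7896.
m₀ = m_f × 2.7896 = 434 × 2.7896 = 1,210.69 kg.

initial mass ≈ 1210 kg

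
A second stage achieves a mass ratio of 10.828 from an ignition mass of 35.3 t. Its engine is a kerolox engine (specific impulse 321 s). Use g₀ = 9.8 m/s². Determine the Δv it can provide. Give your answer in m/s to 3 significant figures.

v_e = Isp · g₀ = 321 × 9.8 = 3145.8 m/s.
Δv = v_e · ln(10.828) = 3145.8 × 2.3821 ≈ 7493.7 m/s.

Δv ≈ 7490 m/s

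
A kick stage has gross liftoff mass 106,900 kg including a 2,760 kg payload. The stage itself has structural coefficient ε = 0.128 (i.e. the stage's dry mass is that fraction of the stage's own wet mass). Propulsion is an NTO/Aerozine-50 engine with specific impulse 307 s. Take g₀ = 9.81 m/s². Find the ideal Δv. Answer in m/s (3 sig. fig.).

Δv ≈ 5700 m/s

Stage wet mass = m₀ − payload = 106,900 − 2,760 = 104,140 kg.
Stage dry mass = ε × stage wet mass = 0.128 × 104,140 = 13,329.9 kg.
Burnout mass m_f = stage dry + payload = 13,329.9 + 2,760 = 16,089.9 kg.
v_e = Isp · g₀ = 307 × 9.81 = 3011.7 m/s.
Δv = v_e · ln(106,900/16,089.9) = 3011.7 × ln(6.644) = 3011.7 × 1.8937 ≈ 5703 m/s.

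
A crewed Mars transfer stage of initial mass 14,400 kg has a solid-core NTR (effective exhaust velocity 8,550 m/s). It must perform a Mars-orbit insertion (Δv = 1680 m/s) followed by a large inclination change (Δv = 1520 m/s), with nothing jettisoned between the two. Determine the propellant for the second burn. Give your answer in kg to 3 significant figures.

After the first burn: m = 14400 × exp(−1680/8550.0) = 14400 × 0.82161 = 11,831.2 kg.
After the second burn: m = 11,831.2 × exp(−1520/8550.0) = 11,831.2 × 0.83713 = 9,904.25 kg.
Second-burn propellant = 11,831.2 − 9,904.25 = 1,926.95 kg.

propellant for the second burn ≈ 1930 kg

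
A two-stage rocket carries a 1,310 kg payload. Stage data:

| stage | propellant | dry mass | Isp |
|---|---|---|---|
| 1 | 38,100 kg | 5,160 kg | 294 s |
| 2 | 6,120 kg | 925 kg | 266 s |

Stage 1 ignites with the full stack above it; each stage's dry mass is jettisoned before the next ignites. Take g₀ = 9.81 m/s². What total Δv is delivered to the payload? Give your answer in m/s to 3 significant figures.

Δv ≈ 7310 m/s

Ignition mass of stage 1 = 38,100+5,160 + 6,120+925 + 1,310 = 51,615 kg.
Stage 1: m₀ = 51,615 kg, m_f = 51,615 − 38,100 = 13,515 kg; Δv = 294×9.81×ln(3.819) = 2884.1×1.3400 ≈ 3865 m/s.
Stage 2: m₀ = 8,355 kg, m_f = 8,355 − 6,120 = 2,235 kg; Δv = 266×9.81×ln(3.738) = 2609.5×1.3186 ≈ 3441 m/s.
Total Δv = 3865 + 3441 = 7306 m/s.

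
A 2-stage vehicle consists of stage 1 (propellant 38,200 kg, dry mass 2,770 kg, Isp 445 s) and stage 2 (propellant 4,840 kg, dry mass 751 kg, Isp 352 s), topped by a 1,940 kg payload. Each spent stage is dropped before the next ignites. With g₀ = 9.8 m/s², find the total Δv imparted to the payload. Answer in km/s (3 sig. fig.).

Δv ≈ 10.3 km/s

Ignition mass of stage 1 = 38,200+2,770 + 4,840+751 + 1,940 = 48,501 kg.
Stage 1: m₀ = 48,501 kg, m_f = 48,501 − 38,200 = 10,301 kg; Δv = 445×9.8×ln(4.708) = 4361.0×1.5493 ≈ 6757 m/s.
Stage 2: m₀ = 7,531 kg, m_f = 7,531 − 4,840 = 2,691 kg; Δv = 352×9.8×ln(2.799) = 3449.6×1.0291 ≈ 3550 m/s.
Total Δv = 6757 + 3550 = 10307 m/s.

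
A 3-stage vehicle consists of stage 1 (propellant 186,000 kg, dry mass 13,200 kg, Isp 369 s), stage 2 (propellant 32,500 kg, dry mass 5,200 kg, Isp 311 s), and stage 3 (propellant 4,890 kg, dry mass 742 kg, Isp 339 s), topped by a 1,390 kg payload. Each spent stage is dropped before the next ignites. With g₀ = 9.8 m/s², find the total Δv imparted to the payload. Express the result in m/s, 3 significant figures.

Δv ≈ 13100 m/s

Ignition mass of stage 1 = 186,000+13,200 + 32,500+5,200 + 4,890+742 + 1,390 = 243,922 kg.
Stage 1: m₀ = 243,922 kg, m_f = 243,922 − 186,000 = 57,922 kg; Δv = 369×9.8×ln(4.211) = 3616.2×1.4378 ≈ 5199 m/s.
Stage 2: m₀ = 44,722 kg, m_f = 44,722 − 32,500 = 12,222 kg; Δv = 311×9.8×ln(3.659) = 3047.8×1.2972 ≈ 3954 m/s.
Stage 3: m₀ = 7,022 kg, m_f = 7,022 − 4,890 = 2,132 kg; Δv = 339×9.8×ln(3.294) = 3322.2×1.1920 ≈ 3960 m/s.
Total Δv = 5199 + 3954 + 3960 = 13113 m/s.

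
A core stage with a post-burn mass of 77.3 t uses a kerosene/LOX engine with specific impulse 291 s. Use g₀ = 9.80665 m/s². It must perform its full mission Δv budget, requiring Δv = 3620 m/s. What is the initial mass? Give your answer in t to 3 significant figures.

initial mass ≈ 275 t

v_e = Isp · g₀ = 291 × 9.80665 = 2853.7 m/s.
By the Tsiolkovsky rocket equation, m₀/m_f = exp(Δv / v_e) = exp(3620 / 2853.7) = exp(1.2685) = 3.5556.
m₀ = m_f × 3.5556 = 77.3 × 3.5556 = 274.848 t.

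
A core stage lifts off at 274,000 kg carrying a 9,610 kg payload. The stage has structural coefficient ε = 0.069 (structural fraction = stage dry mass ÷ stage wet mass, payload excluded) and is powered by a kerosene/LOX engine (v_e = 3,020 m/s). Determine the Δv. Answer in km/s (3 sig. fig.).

Stage wet mass = m₀ − payload = 274,000 − 9,610 = 264,390 kg.
Stage dry mass = ε × stage wet mass = 0.069 × 264,390 = 18,242.9 kg.
Burnout mass m_f = stage dry + payload = 18,242.9 + 9,610 = 27,852.9 kg.
Δv = v_e · ln(274,000/27,852.9) = 3020.0 × ln(9.837) = 3020.0 × 2.2862 ≈ 6904 m/s.

Δv ≈ 6.90 km/s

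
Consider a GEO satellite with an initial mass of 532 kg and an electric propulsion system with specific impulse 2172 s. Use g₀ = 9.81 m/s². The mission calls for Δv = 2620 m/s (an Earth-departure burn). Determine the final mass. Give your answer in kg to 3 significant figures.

final mass ≈ 470 kg

v_e = Isp · g₀ = 2172 × 9.81 = 21307.3 m/s.
m₀/m_f = exp(Δv / v_e) = exp(2620 / 21307.3) = exp(0.1230) = 1.1308.
m_f = m₀ / 1.1308 = 532 / 1.1308 = 470.463 kg.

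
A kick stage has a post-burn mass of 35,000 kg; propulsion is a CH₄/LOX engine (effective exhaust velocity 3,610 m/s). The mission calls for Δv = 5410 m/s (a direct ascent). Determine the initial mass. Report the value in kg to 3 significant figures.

initial mass ≈ 157000 kg

m₀/m_f = exp(Δv / v_e) = exp(5410 / 3610.0) = exp(1.4986) = 4.4755.
m₀ = m_f × 4.4755 = 35,000 × 4.4755 = 156,643 kg.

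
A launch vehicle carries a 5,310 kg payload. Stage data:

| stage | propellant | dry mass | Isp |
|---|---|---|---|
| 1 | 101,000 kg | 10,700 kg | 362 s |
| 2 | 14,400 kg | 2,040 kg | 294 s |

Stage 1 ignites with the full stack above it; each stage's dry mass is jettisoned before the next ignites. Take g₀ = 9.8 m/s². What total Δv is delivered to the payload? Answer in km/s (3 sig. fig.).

Ignition mass of stage 1 = 101,000+10,700 + 14,400+2,040 + 5,310 = 133,450 kg.
Stage 1: m₀ = 133,450 kg, m_f = 133,450 − 101,000 = 32,450 kg; Δv = 362×9.8×ln(4.112) = 3547.6×1.4140 ≈ 5016 m/s.
Stage 2: m₀ = 21,750 kg, m_f = 21,750 − 14,400 = 7,350 kg; Δv = 294×9.8×ln(2.959) = 2881.2×1.0849 ≈ 3126 m/s.
Total Δv = 5016 + 3126 = 8142 m/s.

Δv ≈ 8.14 km/s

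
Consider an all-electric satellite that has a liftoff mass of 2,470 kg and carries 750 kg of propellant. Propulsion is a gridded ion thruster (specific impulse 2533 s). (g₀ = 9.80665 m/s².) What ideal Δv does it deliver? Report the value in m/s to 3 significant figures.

v_e = Isp · g₀ = 2533 × 9.80665 = 24840.2 m/s.
m_f = m₀ − m_prop = 2,470 − 750 = 1,720 kg.
Using Δv = v_e ln(m₀/m_f): Δv = v_e · ln(m₀/m_f) = 24840.2 × ln(1.436) = 24840.2 × 0.3619 ≈ 8989.5 m/s.

Δv ≈ 8990 m/s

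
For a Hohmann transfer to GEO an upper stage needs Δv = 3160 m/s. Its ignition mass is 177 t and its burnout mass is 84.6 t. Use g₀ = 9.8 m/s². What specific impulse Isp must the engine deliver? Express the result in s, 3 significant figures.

ln(m₀/m_f) = ln(177000/84600) = ln(2.092) = 0.7382.
From the ideal rocket equation, v_e = Δv / ln(m₀/m_f) = 3160 / 0.7382 = 4280.6 m/s.
Isp = v_e / g₀ = 4280.6 / 9.8 = 436.8 s.

Isp ≈ 437 s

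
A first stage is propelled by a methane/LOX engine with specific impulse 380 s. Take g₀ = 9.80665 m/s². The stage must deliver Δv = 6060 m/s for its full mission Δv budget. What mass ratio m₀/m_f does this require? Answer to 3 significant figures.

v_e = Isp · g₀ = 380 × 9.80665 = 3726.5 m/s.
Using Δv = v_e ln(m₀/m_f): m₀/m_f = exp(Δv / v_e) = exp(6060 / 3726.5) = exp(1.6262) = 5.0844.

mass ratio ≈ 5.08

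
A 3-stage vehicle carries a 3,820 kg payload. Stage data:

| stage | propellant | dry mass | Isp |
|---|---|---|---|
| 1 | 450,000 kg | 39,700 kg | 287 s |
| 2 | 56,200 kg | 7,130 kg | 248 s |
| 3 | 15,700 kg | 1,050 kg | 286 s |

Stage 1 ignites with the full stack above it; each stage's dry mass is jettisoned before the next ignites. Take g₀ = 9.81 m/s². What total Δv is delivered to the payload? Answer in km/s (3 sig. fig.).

Ignition mass of stage 1 = 450,000+39,700 + 56,200+7,130 + 15,700+1,050 + 3,820 = 573,600 kg.
Stage 1: m₀ = 573,600 kg, m_f = 573,600 − 450,000 = 123,600 kg; Δv = 287×9.81×ln(4.641) = 2815.5×1.5349 ≈ 4321 m/s.
Stage 2: m₀ = 83,900 kg, m_f = 83,900 − 56,200 = 27,700 kg; Δv = 248×9.81×ln(3.029) = 2432.9×1.1082 ≈ 2696 m/s.
Stage 3: m₀ = 20,570 kg, m_f = 20,570 − 15,700 = 4,870 kg; Δv = 286×9.81×ln(4.224) = 2805.7×1.4407 ≈ 4042 m/s.
Total Δv = 4321 + 2696 + 4042 = 11059 m/s.

Δv ≈ 11.1 km/s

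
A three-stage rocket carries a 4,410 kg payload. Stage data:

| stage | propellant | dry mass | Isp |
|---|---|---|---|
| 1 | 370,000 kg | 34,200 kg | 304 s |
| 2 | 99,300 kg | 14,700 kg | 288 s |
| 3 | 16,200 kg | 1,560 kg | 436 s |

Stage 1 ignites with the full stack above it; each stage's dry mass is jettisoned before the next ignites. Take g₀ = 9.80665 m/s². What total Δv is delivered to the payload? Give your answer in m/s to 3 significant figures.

Δv ≈ 12700 m/s

Ignition mass of stage 1 = 370,000+34,200 + 99,300+14,700 + 16,200+1,560 + 4,410 = 540,370 kg.
Stage 1: m₀ = 540,370 kg, m_f = 540,370 − 370,000 = 170,370 kg; Δv = 304×9.80665×ln(3.172) = 2981.2×1.1543 ≈ 3441 m/s.
Stage 2: m₀ = 136,170 kg, m_f = 136,170 − 99,300 = 36,870 kg; Δv = 288×9.80665×ln(3.693) = 2824.3×1.3065 ≈ 3690 m/s.
Stage 3: m₀ = 22,170 kg, m_f = 22,170 − 16,200 = 5,970 kg; Δv = 436×9.80665×ln(3.714) = 4275.7×1.3120 ≈ 5610 m/s.
Total Δv = 3441 + 3690 + 5610 = 12741 m/s.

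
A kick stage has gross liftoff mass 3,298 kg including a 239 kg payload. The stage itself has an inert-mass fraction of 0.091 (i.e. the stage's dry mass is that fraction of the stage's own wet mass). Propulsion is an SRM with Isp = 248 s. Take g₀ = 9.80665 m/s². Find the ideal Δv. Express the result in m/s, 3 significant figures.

Δv ≈ 4500 m/s

Stage wet mass = m₀ − payload = 3,298 − 239 = 3,059 kg.
Stage dry mass = ε × stage wet mass = 0.091 × 3,059 = 278.369 kg.
Burnout mass m_f = stage dry + payload = 278.369 + 239 = 517.369 kg.
v_e = Isp · g₀ = 248 × 9.80665 = 2432.0 m/s.
By the Tsiolkovsky rocket equation, Δv = v_e · ln(3,298/517.369) = 2432.0 × ln(6.375) = 2432.0 × 1.8523 ≈ 4505 m/s.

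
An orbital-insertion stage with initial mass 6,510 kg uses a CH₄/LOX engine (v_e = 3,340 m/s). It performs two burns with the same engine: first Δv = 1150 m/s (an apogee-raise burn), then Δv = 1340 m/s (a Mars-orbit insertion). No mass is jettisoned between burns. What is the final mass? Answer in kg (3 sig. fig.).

After the first burn: m = 6510 × exp(−1150/3340.0) = 6510 × 0.70871 = 4,613.7 kg.
After the second burn: m = 4,613.7 × exp(−1340/3340.0) = 4,613.7 × 0.66952 = 3,088.96 kg.

final mass ≈ 3090 kg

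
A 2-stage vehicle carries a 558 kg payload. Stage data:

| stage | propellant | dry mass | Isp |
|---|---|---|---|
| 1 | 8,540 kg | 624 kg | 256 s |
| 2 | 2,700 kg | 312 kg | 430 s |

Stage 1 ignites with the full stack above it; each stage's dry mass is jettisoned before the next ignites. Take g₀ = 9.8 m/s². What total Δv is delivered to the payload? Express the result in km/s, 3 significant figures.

Ignition mass of stage 1 = 8,540+624 + 2,700+312 + 558 = 12,734 kg.
Stage 1: m₀ = 12,734 kg, m_f = 12,734 − 8,540 = 4,194 kg; Δv = 256×9.8×ln(3.036) = 2508.8×1.1106 ≈ 2786 m/s.
Stage 2: m₀ = 3,570 kg, m_f = 3,570 − 2,700 = 870 kg; Δv = 430×9.8×ln(4.103) = 4214.0×1.4118 ≈ 5949 m/s.
Total Δv = 2786 + 5949 = 8735 m/s.

Δv ≈ 8.74 km/s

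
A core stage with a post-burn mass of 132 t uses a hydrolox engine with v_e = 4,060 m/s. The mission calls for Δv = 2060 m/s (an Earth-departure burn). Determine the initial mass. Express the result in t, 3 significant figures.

m₀/m_f = exp(Δv / v_e) = exp(2060 / 4060.0) = exp(0.5074) = 1.6609.
m₀ = m_f × 1.6609 = 132 × 1.6609 = 219.239 t.

initial mass ≈ 219 t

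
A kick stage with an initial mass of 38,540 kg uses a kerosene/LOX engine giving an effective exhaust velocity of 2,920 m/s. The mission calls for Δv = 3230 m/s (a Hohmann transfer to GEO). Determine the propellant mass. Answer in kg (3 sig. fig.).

From the ideal rocket equation, m₀/m_f = exp(Δv / v_e) = exp(3230 / 2920.0) = exp(1.1062) = 3.0227.
m_f = 38,540 / 3.0227 = 12,750.2 kg, so propellant = m₀ − m_f = 38,540 − 12,750.2 = 25,789.8 kg.

propellant mass ≈ 25800 kg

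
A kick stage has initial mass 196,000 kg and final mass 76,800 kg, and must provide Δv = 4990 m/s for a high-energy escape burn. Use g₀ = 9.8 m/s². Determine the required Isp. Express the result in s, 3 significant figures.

Isp ≈ 543 s

ln(m₀/m_f) = ln(196000/76800) = ln(2.552) = 0.9369.
From the ideal rocket equation, v_e = Δv / ln(m₀/m_f) = 4990 / 0.9369 = 5326.0 m/s.
Isp = v_e / g₀ = 5326.0 / 9.8 = 543.5 s.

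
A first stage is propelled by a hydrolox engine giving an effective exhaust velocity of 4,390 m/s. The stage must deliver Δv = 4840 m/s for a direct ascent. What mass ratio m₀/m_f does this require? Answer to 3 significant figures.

m₀/m_f = exp(Δv / v_e) = exp(4840 / 4390.0) = exp(1.1025) = 3.0117.

mass ratio ≈ 3.01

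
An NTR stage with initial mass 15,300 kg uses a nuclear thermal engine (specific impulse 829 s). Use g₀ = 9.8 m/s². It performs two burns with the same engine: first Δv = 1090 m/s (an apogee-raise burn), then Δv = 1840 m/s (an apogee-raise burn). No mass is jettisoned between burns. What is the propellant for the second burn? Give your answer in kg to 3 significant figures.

v_e = Isp · g₀ = 829 × 9.8 = 8124.2 m/s.
After the first burn: m = 15300 × exp(−1090/8124.2) = 15300 × 0.87444 = 13,378.9 kg.
After the second burn: m = 13,378.9 × exp(−1840/8124.2) = 13,378.9 × 0.79733 = 10,667.4 kg.
Second-burn propellant = 13,378.9 − 10,667.4 = 2,711.5 kg.

propellant for the second burn ≈ 2710 kg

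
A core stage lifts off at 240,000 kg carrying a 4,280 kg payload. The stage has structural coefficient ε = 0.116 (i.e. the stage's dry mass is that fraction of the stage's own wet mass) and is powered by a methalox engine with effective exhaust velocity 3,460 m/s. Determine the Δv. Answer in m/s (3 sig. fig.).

Δv ≈ 7010 m/s

Stage wet mass = m₀ − payload = 240,000 − 4,280 = 235,720 kg.
Stage dry mass = ε × stage wet mass = 0.116 × 235,720 = 27,343.5 kg.
Burnout mass m_f = stage dry + payload = 27,343.5 + 4,280 = 31,623.5 kg.
From the ideal rocket equation, Δv = v_e · ln(240,000/31,623.5) = 3460.0 × ln(7.589) = 3460.0 × 2.0267 ≈ 7013 m/s.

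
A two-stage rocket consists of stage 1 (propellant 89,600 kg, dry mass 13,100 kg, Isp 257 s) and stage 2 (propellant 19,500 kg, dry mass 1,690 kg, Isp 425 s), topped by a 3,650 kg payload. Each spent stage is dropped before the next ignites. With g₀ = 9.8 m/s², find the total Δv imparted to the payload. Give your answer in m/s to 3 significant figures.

Ignition mass of stage 1 = 89,600+13,100 + 19,500+1,690 + 3,650 = 127,540 kg.
Stage 1: m₀ = 127,540 kg, m_f = 127,540 − 89,600 = 37,940 kg; Δv = 257×9.8×ln(3.362) = 2518.6×1.2124 ≈ 3054 m/s.
Stage 2: m₀ = 24,840 kg, m_f = 24,840 − 19,500 = 5,340 kg; Δv = 425×9.8×ln(4.652) = 4165.0×1.5372 ≈ 6403 m/s.
Total Δv = 3054 + 6403 = 9457 m/s.

Δv ≈ 9460 m/s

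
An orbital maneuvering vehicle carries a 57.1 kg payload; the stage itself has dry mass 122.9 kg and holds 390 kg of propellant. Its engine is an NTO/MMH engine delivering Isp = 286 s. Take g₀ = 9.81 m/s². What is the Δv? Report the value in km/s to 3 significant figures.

v_e = Isp · g₀ = 286 × 9.81 = 2805.7 m/s.
m₀ = payload + dry + propellant = 57.1 + 122.9 + 390 = 570 kg.
m_f = payload + dry = 57.1 + 122.9 = 180 kg.
By the Tsiolkovsky rocket equation, Δv = v_e · ln(m₀/m_f) = 2805.7 × ln(3.167) = 2805.7 × 1.1527 ≈ 3234.0 m/s.

Δv ≈ 3.23 km/s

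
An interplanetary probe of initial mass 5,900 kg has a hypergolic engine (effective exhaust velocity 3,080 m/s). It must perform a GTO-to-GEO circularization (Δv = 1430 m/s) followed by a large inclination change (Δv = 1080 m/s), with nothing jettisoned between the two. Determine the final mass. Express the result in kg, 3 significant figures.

After the first burn: m = 5900 × exp(−1430/3080.0) = 5900 × 0.62858 = 3,708.62 kg.
After the second burn: m = 3,708.62 × exp(−1080/3080.0) = 3,708.62 × 0.70423 = 2,611.72 kg.

final mass ≈ 2610 kg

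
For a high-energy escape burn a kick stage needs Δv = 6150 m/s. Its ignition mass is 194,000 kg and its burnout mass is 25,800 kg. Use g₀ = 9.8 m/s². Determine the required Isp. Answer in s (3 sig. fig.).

ln(m₀/m_f) = ln(194000/25800) = ln(7.519) = 2.0175.
Rocket equation: v_e = Δv / ln(m₀/m_f) = 6150 / 2.0175 = 3048.4 m/s.
Isp = v_e / g₀ = 3048.4 / 9.8 = 311.1 s.

Isp ≈ 311 s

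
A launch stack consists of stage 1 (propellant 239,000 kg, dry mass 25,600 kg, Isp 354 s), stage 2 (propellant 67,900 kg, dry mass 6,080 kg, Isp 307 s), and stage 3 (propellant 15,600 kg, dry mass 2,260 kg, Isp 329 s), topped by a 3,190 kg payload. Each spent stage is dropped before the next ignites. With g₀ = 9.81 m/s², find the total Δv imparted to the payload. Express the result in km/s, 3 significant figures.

Δv ≈ 11.9 km/s

Ignition mass of stage 1 = 239,000+25,600 + 67,900+6,080 + 15,600+2,260 + 3,190 = 359,630 kg.
Stage 1: m₀ = 359,630 kg, m_f = 359,630 − 239,000 = 120,630 kg; Δv = 354×9.81×ln(2.981) = 3472.7×1.0923 ≈ 3793 m/s.
Stage 2: m₀ = 95,030 kg, m_f = 95,030 − 67,900 = 27,130 kg; Δv = 307×9.81×ln(3.503) = 3011.7×1.2536 ≈ 3775 m/s.
Stage 3: m₀ = 21,050 kg, m_f = 21,050 − 15,600 = 5,450 kg; Δv = 329×9.81×ln(3.862) = 3227.5×1.3513 ≈ 4361 m/s.
Total Δv = 3793 + 3775 + 4361 = 11929 m/s.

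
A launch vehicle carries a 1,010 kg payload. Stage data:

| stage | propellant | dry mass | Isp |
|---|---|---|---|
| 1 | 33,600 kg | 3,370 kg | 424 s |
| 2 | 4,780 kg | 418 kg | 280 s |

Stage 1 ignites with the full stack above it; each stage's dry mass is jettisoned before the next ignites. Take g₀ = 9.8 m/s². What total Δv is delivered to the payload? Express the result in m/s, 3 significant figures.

Ignition mass of stage 1 = 33,600+3,370 + 4,780+418 + 1,010 = 43,178 kg.
Stage 1: m₀ = 43,178 kg, m_f = 43,178 − 33,600 = 9,578 kg; Δv = 424×9.8×ln(4.508) = 4155.2×1.5059 ≈ 6257 m/s.
Stage 2: m₀ = 6,208 kg, m_f = 6,208 − 4,780 = 1,428 kg; Δv = 280×9.8×ln(4.347) = 2744.0×1.4696 ≈ 4032 m/s.
Total Δv = 6257 + 4032 = 10289 m/s.

Δv ≈ 10300 m/s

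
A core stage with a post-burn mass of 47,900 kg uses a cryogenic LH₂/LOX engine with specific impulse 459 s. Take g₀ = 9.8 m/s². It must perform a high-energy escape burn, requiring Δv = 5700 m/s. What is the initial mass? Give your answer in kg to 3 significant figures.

v_e = Isp · g₀ = 459 × 9.8 = 4498.2 m/s.
m₀/m_f = exp(Δv / v_e) = exp(5700 / 4498.2) = exp(1.2672) = 3.5508.
m₀ = m_f × 3.5508 = 47,900 × 3.5508 = 170,083 kg.

initial mass ≈ 170000 kg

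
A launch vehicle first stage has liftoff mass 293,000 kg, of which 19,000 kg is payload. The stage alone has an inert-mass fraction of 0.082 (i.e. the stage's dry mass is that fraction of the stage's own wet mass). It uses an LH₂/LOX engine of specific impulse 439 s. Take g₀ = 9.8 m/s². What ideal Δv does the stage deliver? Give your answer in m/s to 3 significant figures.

Stage wet mass = m₀ − payload = 293,000 − 19,000 = 274,000 kg.
Stage dry mass = ε × stage wet mass = 0.082 × 274,000 = 22,468 kg.
Burnout mass m_f = stage dry + payload = 22,468 + 19,000 = 41,468 kg.
v_e = Isp · g₀ = 439 × 9.8 = 4302.2 m/s.
Δv = v_e · ln(293,000/41,468) = 4302.2 × ln(7.066) = 4302.2 × 1.9553 ≈ 8412 m/s.

Δv ≈ 8410 m/s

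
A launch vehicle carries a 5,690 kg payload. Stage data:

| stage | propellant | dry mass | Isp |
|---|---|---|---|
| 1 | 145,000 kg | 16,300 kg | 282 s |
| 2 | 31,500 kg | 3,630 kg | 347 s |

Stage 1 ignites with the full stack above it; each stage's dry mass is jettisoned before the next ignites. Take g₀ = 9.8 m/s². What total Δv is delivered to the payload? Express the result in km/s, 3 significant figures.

Δv ≈ 8.52 km/s

Ignition mass of stage 1 = 145,000+16,300 + 31,500+3,630 + 5,690 = 202,120 kg.
Stage 1: m₀ = 202,120 kg, m_f = 202,120 − 145,000 = 57,120 kg; Δv = 282×9.8×ln(3.539) = 2763.6×1.2637 ≈ 3492 m/s.
Stage 2: m₀ = 40,820 kg, m_f = 40,820 − 31,500 = 9,320 kg; Δv = 347×9.8×ln(4.38) = 3400.6×1.4770 ≈ 5023 m/s.
Total Δv = 3492 + 5023 = 8515 m/s.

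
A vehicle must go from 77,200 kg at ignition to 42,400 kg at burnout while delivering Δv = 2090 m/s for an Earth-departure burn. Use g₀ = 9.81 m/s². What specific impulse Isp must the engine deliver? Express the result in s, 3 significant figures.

Isp ≈ 356 s

ln(m₀/m_f) = ln(77200/42400) = ln(1.821) = 0.5993.
v_e = Δv / ln(m₀/m_f) = 2090 / 0.5993 = 3487.7 m/s.
Isp = v_e / g₀ = 3487.7 / 9.81 = 355.5 s.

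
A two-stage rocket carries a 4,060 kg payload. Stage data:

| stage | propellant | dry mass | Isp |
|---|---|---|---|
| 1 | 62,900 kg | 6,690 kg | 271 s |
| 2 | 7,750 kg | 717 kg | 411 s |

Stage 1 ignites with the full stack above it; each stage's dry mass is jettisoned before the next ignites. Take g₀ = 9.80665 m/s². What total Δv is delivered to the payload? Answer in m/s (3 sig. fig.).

Δv ≈ 7750 m/s

Ignition mass of stage 1 = 62,900+6,690 + 7,750+717 + 4,060 = 82,117 kg.
Stage 1: m₀ = 82,117 kg, m_f = 82,117 − 62,900 = 19,217 kg; Δv = 271×9.80665×ln(4.273) = 2657.6×1.4523 ≈ 3860 m/s.
Stage 2: m₀ = 12,527 kg, m_f = 12,527 − 7,750 = 4,777 kg; Δv = 411×9.80665×ln(2.622) = 4030.5×0.9641 ≈ 3886 m/s.
Total Δv = 3860 + 3886 = 7746 m/s.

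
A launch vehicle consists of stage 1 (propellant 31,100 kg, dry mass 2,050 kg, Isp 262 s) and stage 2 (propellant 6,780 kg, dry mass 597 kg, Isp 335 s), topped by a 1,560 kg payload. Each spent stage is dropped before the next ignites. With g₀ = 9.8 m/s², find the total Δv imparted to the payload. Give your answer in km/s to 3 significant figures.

Ignition mass of stage 1 = 31,100+2,050 + 6,780+597 + 1,560 = 42,087 kg.
Stage 1: m₀ = 42,087 kg, m_f = 42,087 − 31,100 = 10,987 kg; Δv = 262×9.8×ln(3.831) = 2567.6×1.3430 ≈ 3448 m/s.
Stage 2: m₀ = 8,937 kg, m_f = 8,937 − 6,780 = 2,157 kg; Δv = 335×9.8×ln(4.143) = 3283.0×1.4215 ≈ 4667 m/s.
Total Δv = 3448 + 4667 = 8115 m/s.

Δv ≈ 8.12 km/s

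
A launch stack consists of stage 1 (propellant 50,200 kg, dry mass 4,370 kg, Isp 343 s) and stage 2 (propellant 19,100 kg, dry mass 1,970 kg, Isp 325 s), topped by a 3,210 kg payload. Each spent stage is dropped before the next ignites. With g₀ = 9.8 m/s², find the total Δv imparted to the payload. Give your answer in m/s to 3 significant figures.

Ignition mass of stage 1 = 50,200+4,370 + 19,100+1,970 + 3,210 = 78,850 kg.
Stage 1: m₀ = 78,850 kg, m_f = 78,850 − 50,200 = 28,650 kg; Δv = 343×9.8×ln(2.752) = 3361.4×1.0124 ≈ 3403 m/s.
Stage 2: m₀ = 24,280 kg, m_f = 24,280 − 19,100 = 5,180 kg; Δv = 325×9.8×ln(4.687) = 3185.0×1.5448 ≈ 4920 m/s.
Total Δv = 3403 + 4920 = 8323 m/s.

Δv ≈ 8320 m/s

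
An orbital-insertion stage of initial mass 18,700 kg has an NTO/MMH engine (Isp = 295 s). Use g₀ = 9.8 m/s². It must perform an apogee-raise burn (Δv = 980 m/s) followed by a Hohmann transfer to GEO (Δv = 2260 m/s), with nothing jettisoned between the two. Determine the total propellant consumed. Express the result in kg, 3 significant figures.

total propellant consumed ≈ 12600 kg

v_e = Isp · g₀ = 295 × 9.8 = 2891.0 m/s.
After the first burn: m = 18700 × exp(−980/2891.0) = 18700 × 0.71249 = 13,323.6 kg.
After the second burn: m = 13,323.6 × exp(−2260/2891.0) = 13,323.6 × 0.45761 = 6,097.01 kg.
Total propellant = m₀ − m_final = 18700 − 6,097.01 = 12,602.99 kg.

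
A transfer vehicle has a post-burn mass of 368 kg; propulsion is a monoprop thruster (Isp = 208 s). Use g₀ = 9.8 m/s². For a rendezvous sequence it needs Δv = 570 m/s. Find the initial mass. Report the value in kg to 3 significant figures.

v_e = Isp · g₀ = 208 × 9.8 = 2038.4 m/s.
Rocket equation: m₀/m_f = exp(Δv / v_e) = exp(570 / 2038.4) = exp(0.2796) = 1.3226.
m₀ = m_f × 1.3226 = 368 × 1.3226 = 486.717 kg.

initial mass ≈ 487 kg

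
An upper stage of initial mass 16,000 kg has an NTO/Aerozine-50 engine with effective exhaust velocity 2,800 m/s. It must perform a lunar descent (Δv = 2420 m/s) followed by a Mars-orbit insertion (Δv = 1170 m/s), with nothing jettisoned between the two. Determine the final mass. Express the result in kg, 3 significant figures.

After the first burn: m = 16000 × exp(−2420/2800.0) = 16000 × 0.42135 = 6,741.6 kg.
After the second burn: m = 6,741.6 × exp(−1170/2800.0) = 6,741.6 × 0.65846 = 4,439.07 kg.

final mass ≈ 4440 kg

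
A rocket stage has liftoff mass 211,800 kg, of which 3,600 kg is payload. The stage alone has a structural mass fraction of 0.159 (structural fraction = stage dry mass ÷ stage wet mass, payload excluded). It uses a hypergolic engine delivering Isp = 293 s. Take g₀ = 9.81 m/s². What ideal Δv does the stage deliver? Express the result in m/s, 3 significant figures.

Δv ≈ 5040 m/s

Stage wet mass = m₀ − payload = 211,800 − 3,600 = 208,200 kg.
Stage dry mass = ε × stage wet mass = 0.159 × 208,200 = 33,103.8 kg.
Burnout mass m_f = stage dry + payload = 33,103.8 + 3,600 = 36,703.8 kg.
v_e = Isp · g₀ = 293 × 9.81 = 2874.3 m/s.
By the Tsiolkovsky rocket equation, Δv = v_e · ln(211,800/36,703.8) = 2874.3 × ln(5.771) = 2874.3 × 1.7528 ≈ 5038 m/s.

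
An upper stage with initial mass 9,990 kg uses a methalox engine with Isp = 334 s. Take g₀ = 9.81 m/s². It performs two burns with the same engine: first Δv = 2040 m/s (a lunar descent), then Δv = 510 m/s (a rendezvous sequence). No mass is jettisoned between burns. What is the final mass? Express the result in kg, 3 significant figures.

v_e = Isp · g₀ = 334 × 9.81 = 3276.5 m/s.
After the first burn: m = 9990 × exp(−2040/3276.5) = 9990 × 0.53654 = 5,360.03 kg.
After the second burn: m = 5,360.03 × exp(−510/3276.5) = 5,360.03 × 0.85586 = 4,587.44 kg.

final mass ≈ 4590 kg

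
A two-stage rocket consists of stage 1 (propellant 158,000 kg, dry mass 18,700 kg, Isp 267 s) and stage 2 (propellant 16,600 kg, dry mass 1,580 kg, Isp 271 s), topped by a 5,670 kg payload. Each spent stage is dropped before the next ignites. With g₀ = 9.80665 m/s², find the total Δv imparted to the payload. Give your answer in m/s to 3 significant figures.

Δv ≈ 7220 m/s

Ignition mass of stage 1 = 158,000+18,700 + 16,600+1,580 + 5,670 = 200,550 kg.
Stage 1: m₀ = 200,550 kg, m_f = 200,550 − 158,000 = 42,550 kg; Δv = 267×9.80665×ln(4.713) = 2618.4×1.5504 ≈ 4059 m/s.
Stage 2: m₀ = 23,850 kg, m_f = 23,850 − 16,600 = 7,250 kg; Δv = 271×9.80665×ln(3.29) = 2657.6×1.1908 ≈ 3165 m/s.
Total Δv = 4059 + 3165 = 7224 m/s.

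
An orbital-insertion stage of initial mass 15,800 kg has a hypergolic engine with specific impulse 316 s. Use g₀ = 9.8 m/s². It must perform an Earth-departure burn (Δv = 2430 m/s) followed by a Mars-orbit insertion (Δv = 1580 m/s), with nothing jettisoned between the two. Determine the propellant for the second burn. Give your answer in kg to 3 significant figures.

v_e = Isp · g₀ = 316 × 9.8 = 3096.8 m/s.
After the first burn: m = 15800 × exp(−2430/3096.8) = 15800 × 0.45627 = 7,209.07 kg.
After the second burn: m = 7,209.07 × exp(−1580/3096.8) = 7,209.07 × 0.60037 = 4,328.11 kg.
Second-burn propellant = 7,209.07 − 4,328.11 = 2,880.96 kg.

propellant for the second burn ≈ 2880 kg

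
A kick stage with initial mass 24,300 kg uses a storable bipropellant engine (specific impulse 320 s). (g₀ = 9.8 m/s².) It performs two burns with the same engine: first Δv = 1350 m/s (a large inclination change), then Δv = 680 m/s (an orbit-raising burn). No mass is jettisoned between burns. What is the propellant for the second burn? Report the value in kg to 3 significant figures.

v_e = Isp · g₀ = 320 × 9.8 = 3136.0 m/s.
After the first burn: m = 24300 × exp(−1350/3136.0) = 24300 × 0.65019 = 15,799.6 kg.
After the second burn: m = 15,799.6 × exp(−680/3136.0) = 15,799.6 × 0.80506 = 12,719.6 kg.
Second-burn propellant = 15,799.6 − 12,719.6 = 3,080 kg.

propellant for the second burn ≈ 3080 kg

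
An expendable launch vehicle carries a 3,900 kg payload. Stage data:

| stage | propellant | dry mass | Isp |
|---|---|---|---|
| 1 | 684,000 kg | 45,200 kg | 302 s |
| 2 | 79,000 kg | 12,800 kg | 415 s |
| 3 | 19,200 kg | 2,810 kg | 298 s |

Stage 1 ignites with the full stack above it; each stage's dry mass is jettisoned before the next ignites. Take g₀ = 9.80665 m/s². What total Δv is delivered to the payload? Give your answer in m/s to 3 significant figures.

Δv ≈ 13400 m/s

Ignition mass of stage 1 = 684,000+45,200 + 79,000+12,800 + 19,200+2,810 + 3,900 = 846,910 kg.
Stage 1: m₀ = 846,910 kg, m_f = 846,910 − 684,000 = 162,910 kg; Δv = 302×9.80665×ln(5.199) = 2961.6×1.6484 ≈ 4882 m/s.
Stage 2: m₀ = 117,710 kg, m_f = 117,710 − 79,000 = 38,710 kg; Δv = 415×9.80665×ln(3.041) = 4069.8×1.1121 ≈ 4526 m/s.
Stage 3: m₀ = 25,910 kg, m_f = 25,910 − 19,200 = 6,710 kg; Δv = 298×9.80665×ln(3.861) = 2922.4×1.3510 ≈ 3948 m/s.
Total Δv = 4882 + 4526 + 3948 = 13356 m/s.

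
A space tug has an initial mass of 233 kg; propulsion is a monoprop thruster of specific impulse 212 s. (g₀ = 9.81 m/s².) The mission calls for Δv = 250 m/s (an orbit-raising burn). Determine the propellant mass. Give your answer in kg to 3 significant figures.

propellant mass ≈ 26.4 kg

v_e = Isp · g₀ = 212 × 9.81 = 2079.7 m/s.
Rocket equation: m₀/m_f = exp(Δv / v_e) = exp(250 / 2079.7) = exp(0.1202) = 1.1277.
m_f = 233 / 1.1277 = 206.615 kg, so propellant = m₀ − m_f = 233 − 206.615 = 26.385 kg.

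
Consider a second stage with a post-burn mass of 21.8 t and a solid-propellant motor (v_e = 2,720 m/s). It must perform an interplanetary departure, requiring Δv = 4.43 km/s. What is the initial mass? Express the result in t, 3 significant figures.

initial mass ≈ 111 t

From the ideal rocket equation, m₀/m_f = exp(Δv / v_e) = exp(4430 / 2720.0) = exp(1.6287) = 5.0971.
m₀ = m_f × 5.0971 = 21.8 × 5.0971 = 111.117 t.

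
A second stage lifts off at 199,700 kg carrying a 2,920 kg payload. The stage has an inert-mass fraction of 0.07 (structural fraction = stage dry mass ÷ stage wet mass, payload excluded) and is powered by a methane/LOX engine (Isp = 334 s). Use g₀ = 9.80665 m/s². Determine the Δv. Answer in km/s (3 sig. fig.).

Stage wet mass = m₀ − payload = 199,700 − 2,920 = 196,780 kg.
Stage dry mass = ε × stage wet mass = 0.07 × 196,780 = 13,774.6 kg.
Burnout mass m_f = stage dry + payload = 13,774.6 + 2,920 = 16,694.6 kg.
v_e = Isp · g₀ = 334 × 9.80665 = 3275.4 m/s.
From the ideal rocket equation, Δv = v_e · ln(199,700/16,694.6) = 3275.4 × ln(11.96) = 3275.4 × 2.4817 ≈ 8129 m/s.

Δv ≈ 8.13 km/s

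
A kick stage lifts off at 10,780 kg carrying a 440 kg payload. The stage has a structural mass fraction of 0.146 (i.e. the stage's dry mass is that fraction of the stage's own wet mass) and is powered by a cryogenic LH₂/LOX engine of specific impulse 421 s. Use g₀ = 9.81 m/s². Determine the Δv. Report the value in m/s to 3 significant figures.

Stage wet mass = m₀ − payload = 10,780 − 440 = 10,340 kg.
Stage dry mass = ε × stage wet mass = 0.146 × 10,340 = 1,509.64 kg.
Burnout mass m_f = stage dry + payload = 1,509.64 + 440 = 1,949.64 kg.
v_e = Isp · g₀ = 421 × 9.81 = 4130.0 m/s.
From the ideal rocket equation, Δv = v_e · ln(10,780/1,949.64) = 4130.0 × ln(5.529) = 4130.0 × 1.7100 ≈ 7063 m/s.

Δv ≈ 7060 m/s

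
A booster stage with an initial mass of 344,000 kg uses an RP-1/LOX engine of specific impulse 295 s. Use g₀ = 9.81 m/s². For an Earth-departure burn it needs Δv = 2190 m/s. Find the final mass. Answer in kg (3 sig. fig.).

v_e = Isp · g₀ = 295 × 9.81 = 2894.0 m/s.
m₀/m_f = exp(Δv / v_e) = exp(2190 / 2894.0) = exp(0.7568) = 2.1313.
m_f = m₀ / 2.1313 = 344,000 / 2.1313 = 161,404 kg.

final mass ≈ 161000 kg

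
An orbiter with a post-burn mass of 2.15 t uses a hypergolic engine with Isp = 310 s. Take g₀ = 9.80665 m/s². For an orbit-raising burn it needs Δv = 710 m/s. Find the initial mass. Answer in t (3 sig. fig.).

initial mass ≈ 2.72 t

v_e = Isp · g₀ = 310 × 9.80665 = 3040.1 m/s.
By the Tsiolkovsky rocket equation, m₀/m_f = exp(Δv / v_e) = exp(710 / 3040.1) = exp(0.2335) = 1.2631.
m₀ = m_f × 1.2631 = 2.15 × 1.2631 = 2.71567 t.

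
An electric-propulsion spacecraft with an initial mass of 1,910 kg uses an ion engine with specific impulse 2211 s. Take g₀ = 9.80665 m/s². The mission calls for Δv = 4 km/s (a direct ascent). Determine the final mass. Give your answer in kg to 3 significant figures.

final mass ≈ 1590 kg

v_e = Isp · g₀ = 2211 × 9.80665 = 21682.5 m/s.
Using Δv = v_e ln(m₀/m_f): m₀/m_f = exp(Δv / v_e) = exp(4000 / 21682.5) = exp(0.1845) = 1.2026.
m_f = m₀ / 1.2026 = 1,910 / 1.2026 = 1,588.23 kg.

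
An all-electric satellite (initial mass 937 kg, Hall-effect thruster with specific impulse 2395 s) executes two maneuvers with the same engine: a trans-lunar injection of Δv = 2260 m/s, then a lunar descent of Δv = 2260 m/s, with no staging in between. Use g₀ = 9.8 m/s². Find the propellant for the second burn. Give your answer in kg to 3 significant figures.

v_e = Isp · g₀ = 2395 × 9.8 = 23471.0 m/s.
After the first burn: m = 937 × exp(−2260/23471.0) = 937 × 0.90820 = 850.983 kg.
After the second burn: m = 850.983 × exp(−2260/23471.0) = 850.983 × 0.90820 = 772.863 kg.
Second-burn propellant = 850.983 − 772.863 = 78.12 kg.

propellant for the second burn ≈ 78.1 kg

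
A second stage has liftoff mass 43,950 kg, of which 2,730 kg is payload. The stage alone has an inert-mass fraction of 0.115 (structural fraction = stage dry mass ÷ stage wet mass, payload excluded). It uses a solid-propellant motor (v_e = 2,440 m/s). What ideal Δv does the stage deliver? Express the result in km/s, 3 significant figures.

Stage wet mass = m₀ − payload = 43,950 − 2,730 = 41,220 kg.
Stage dry mass = ε × stage wet mass = 0.115 × 41,220 = 4,740.3 kg.
Burnout mass m_f = stage dry + payload = 4,740.3 + 2,730 = 7,470.3 kg.
Rocket equation: Δv = v_e · ln(43,950/7,470.3) = 2440.0 × ln(5.883) = 2440.0 × 1.7721 ≈ 4324 m/s.

Δv ≈ 4.32 km/s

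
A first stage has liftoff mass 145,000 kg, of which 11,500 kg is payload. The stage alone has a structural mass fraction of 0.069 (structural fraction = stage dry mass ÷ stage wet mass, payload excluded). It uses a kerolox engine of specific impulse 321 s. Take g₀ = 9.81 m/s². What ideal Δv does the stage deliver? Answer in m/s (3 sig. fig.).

Stage wet mass = m₀ − payload = 145,000 − 11,500 = 133,500 kg.
Stage dry mass = ε × stage wet mass = 0.069 × 133,500 = 9,211.5 kg.
Burnout mass m_f = stage dry + payload = 9,211.5 + 11,500 = 20,711.5 kg.
v_e = Isp · g₀ = 321 × 9.81 = 3149.0 m/s.
Using Δv = v_e ln(m₀/m_f): Δv = v_e · ln(145,000/20,711.5) = 3149.0 × ln(7.001) = 3149.0 × 1.9460 ≈ 6128 m/s.

Δv ≈ 6130 m/s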